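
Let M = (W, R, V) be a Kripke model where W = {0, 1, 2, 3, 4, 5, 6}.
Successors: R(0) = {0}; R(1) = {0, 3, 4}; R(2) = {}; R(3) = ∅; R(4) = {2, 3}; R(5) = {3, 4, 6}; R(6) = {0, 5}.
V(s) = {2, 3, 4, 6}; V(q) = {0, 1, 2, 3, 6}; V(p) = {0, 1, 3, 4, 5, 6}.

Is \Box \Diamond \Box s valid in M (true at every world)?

Let φ = \Box \Diamond \Box s. Evaluate φ at each world:
  0 (successors {0}): φ is false.
  1 (successors {0, 3, 4}): φ is false.
  2 (successors ∅): φ is true.
  3 (successors ∅): φ is true.
  4 (successors {2, 3}): φ is false.
  5 (successors {3, 4, 6}): φ is false.
  6 (successors {0, 5}): φ is false.
Detail at 0 (counterexample):
  At 0: \Box \Diamond \Box s requires \Diamond \Box s at every successor {0}.
    \Diamond \Box s fails at 0, so \Box \Diamond \Box s is false at 0.
      At 0: \Diamond \Box s requires \Box s at some successor in {0}.
        At 0: \Box s is false.
      So \Diamond \Box s is false at 0.

No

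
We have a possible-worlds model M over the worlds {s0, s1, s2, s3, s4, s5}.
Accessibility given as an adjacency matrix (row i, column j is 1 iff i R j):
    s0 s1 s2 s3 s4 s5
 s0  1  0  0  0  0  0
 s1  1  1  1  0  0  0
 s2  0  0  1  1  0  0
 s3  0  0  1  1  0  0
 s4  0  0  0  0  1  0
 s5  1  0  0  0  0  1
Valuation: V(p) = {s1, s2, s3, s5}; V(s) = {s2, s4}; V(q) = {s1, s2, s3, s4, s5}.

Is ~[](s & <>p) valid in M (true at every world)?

Recall that []ψ holds at a world iff ψ holds at every accessible world, and <>ψ holds iff ψ holds at some accessible world.
Let φ = ~[](s & <>p). Evaluate φ at each world:
  s0 (successors {s0}): φ is true.
  s1 (successors {s0, s1, s2}): φ is true.
  s2 (successors {s2, s3}): φ is true.
  s3 (successors {s2, s3}): φ is true.
  s4 (successors {s4}): φ is true.
  s5 (successors {s0, s5}): φ is true.
For instance, at s2:
  At s2: [](s & <>p) is false, so ~[](s & <>p) is true.
    At s2: [](s & <>p) requires s & <>p at every successor {s2, s3}.
      s & <>p fails at s3, so [](s & <>p) is false at s2.

Yes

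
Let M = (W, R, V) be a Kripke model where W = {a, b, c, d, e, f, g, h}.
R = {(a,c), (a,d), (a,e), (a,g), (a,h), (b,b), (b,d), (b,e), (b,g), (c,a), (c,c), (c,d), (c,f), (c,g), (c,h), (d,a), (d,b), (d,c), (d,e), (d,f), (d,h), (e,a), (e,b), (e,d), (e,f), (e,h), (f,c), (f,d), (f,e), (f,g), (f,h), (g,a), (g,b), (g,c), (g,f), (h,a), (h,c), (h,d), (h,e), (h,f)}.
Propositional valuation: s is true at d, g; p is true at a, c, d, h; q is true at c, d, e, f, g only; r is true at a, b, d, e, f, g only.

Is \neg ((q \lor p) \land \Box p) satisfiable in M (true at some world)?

Yes

Let φ = \neg ((q \lor p) \land \Box p). Evaluate φ at each world:
  a (successors {c, d, e, g, h}): φ is true.
  b (successors {b, d, e, g}): φ is true.
  c (successors {a, c, d, f, g, h}): φ is true.
  d (successors {a, b, c, e, f, h}): φ is true.
  e (successors {a, b, d, f, h}): φ is true.
  f (successors {c, d, e, g, h}): φ is true.
  g (successors {a, b, c, f}): φ is true.
  h (successors {a, c, d, e, f}): φ is true.
Detail at a (witness):
  At a: (q \lor p) \land \Box p is false, so \neg ((q \lor p) \land \Box p) is true.
    At a: q \lor p is true, \Box p is false, so (q \lor p) \land \Box p is false.
      At a: \Box p requires p at every successor {c, d, e, g, h}.
        p fails at e, so \Box p is false at a.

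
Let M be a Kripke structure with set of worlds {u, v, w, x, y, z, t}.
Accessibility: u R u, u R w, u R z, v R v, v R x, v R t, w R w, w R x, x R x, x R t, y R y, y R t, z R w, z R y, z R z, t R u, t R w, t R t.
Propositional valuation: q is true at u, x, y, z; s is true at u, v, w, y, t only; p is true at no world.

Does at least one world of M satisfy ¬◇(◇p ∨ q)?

Let φ = ¬◇(◇p ∨ q). Evaluate φ at each world:
  u (successors {u, w, z}): φ is false.
  v (successors {v, x, t}): φ is false.
  w (successors {w, x}): φ is false.
  x (successors {x, t}): φ is false.
  y (successors {y, t}): φ is false.
  z (successors {w, y, z}): φ is false.
  t (successors {u, w, t}): φ is false.
For instance, at z:
  At z: ◇(◇p ∨ q) is true, so ¬◇(◇p ∨ q) is false.
    At z: ◇(◇p ∨ q) requires ◇p ∨ q at some successor in {w, y, z}.
      ◇p ∨ q holds at y, so ◇(◇p ∨ q) is true at z.

No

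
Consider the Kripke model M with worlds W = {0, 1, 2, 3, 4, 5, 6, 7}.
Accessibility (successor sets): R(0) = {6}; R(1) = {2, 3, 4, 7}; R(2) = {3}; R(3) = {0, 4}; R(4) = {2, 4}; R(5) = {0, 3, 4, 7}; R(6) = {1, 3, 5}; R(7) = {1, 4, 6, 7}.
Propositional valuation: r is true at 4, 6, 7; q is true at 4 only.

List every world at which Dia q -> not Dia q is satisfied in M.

0, 2, 6

Let φ = Dia q -> not Dia q. Evaluate φ at each world:
  0 (successors {6}): φ is true.
  1 (successors {2, 3, 4, 7}): φ is false.
  2 (successors {3}): φ is true.
  3 (successors {0, 4}): φ is false.
  4 (successors {2, 4}): φ is false.
  5 (successors {0, 3, 4, 7}): φ is false.
  6 (successors {1, 3, 5}): φ is true.
  7 (successors {1, 4, 6, 7}): φ is false.
For instance, at 5:
  At 5: Dia q is true, not Dia q is false, so Dia q -> not Dia q is false.
    At 5: Dia q requires q at some successor in {0, 3, 4, 7}.
      q holds at 4, so Dia q is true at 5.
    At 5: Dia q is true, so not Dia q is false.
      At 5: Dia q requires q at some successor in {0, 3, 4, 7}.
        q holds at 4, so Dia q is true at 5.
Satisfying worlds: {0, 2, 6}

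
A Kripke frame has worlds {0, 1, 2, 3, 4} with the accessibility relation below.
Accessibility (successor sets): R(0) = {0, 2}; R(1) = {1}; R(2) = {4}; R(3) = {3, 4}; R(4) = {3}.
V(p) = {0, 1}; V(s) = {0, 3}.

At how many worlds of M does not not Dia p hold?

2

Recall that Dia ψ holds at a world iff ψ holds at some accessible world.
Let φ = not not Dia p. Evaluate φ at each world:
  0 (successors {0, 2}): φ is true.
  1 (successors {1}): φ is true.
  2 (successors {4}): φ is false.
  3 (successors {3, 4}): φ is false.
  4 (successors {3}): φ is false.
For instance, at 2:
  At 2: not Dia p is true, so not not Dia p is false.
    At 2: Dia p is false, so not Dia p is true.
      At 2: Dia p requires p at some successor in {4}.
        At 4: p is false.
      So Dia p is false at 2.
Satisfying worlds: {0, 1}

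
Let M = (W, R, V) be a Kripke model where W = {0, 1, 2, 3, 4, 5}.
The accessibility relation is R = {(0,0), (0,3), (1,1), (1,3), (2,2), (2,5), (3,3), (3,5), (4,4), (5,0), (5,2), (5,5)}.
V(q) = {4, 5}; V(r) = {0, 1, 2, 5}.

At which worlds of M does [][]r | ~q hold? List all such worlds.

Recall that []ψ holds at a world iff ψ holds at every accessible world, and <>ψ holds iff ψ holds at some accessible world.
Let φ = [][]r | ~q. Evaluate φ at each world:
  0 (successors {0, 3}): φ is true.
  1 (successors {1, 3}): φ is true.
  2 (successors {2, 5}): φ is true.
  3 (successors {3, 5}): φ is true.
  4 (successors {4}): φ is false.
  5 (successors {0, 2, 5}): φ is false.
For instance, at 1:
  At 1: [][]r is false, ~q is true, so [][]r | ~q is true.
    At 1: [][]r requires []r at every successor {1, 3}.
      []r fails at 1, so [][]r is false at 1.
Satisfying worlds: {0, 1, 2, 3}

0, 1, 2, 3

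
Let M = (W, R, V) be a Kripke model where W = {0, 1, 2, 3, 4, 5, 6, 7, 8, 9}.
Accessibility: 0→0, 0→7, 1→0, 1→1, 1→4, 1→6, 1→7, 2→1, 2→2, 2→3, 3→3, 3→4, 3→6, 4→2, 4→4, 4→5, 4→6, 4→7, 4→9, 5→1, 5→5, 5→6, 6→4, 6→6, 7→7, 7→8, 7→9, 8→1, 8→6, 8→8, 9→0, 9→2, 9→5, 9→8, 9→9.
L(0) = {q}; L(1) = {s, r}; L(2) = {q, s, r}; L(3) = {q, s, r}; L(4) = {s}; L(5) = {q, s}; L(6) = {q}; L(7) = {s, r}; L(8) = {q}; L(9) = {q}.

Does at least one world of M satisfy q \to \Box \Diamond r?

Yes

Recall that \Box ψ holds at a world iff ψ holds at every accessible world, and \Diamond ψ holds iff ψ holds at some accessible world.
Let φ = q \to \Box \Diamond r. Evaluate φ at each world:
  0 (successors {0, 7}): φ is true.
  1 (successors {0, 1, 4, 6, 7}): φ is true.
  2 (successors {1, 2, 3}): φ is true.
  3 (successors {3, 4, 6}): φ is false.
  4 (successors {2, 4, 5, 6, 7, 9}): φ is true.
  5 (successors {1, 5, 6}): φ is false.
  6 (successors {4, 6}): φ is false.
  7 (successors {7, 8, 9}): φ is true.
  8 (successors {1, 6, 8}): φ is false.
  9 (successors {0, 2, 5, 8, 9}): φ is true.
Detail at 0 (witness):
  At 0: q is true, \Box \Diamond r is true, so q \to \Box \Diamond r is true.
    At 0: \Box \Diamond r requires \Diamond r at every successor {0, 7}.
      At 0: \Diamond r is true.
      At 7: \Diamond r is true.
    So \Box \Diamond r is true at 0.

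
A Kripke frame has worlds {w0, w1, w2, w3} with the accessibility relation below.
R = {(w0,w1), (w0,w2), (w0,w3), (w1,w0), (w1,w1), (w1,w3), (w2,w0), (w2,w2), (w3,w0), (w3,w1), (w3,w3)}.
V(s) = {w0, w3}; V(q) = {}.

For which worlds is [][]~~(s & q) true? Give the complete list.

none

Recall that []ψ holds at a world iff ψ holds at every accessible world, and <>ψ holds iff ψ holds at some accessible world.
Let φ = [][]~~(s & q). Evaluate φ at each world:
  w0 (successors {w1, w2, w3}): φ is false.
  w1 (successors {w0, w1, w3}): φ is false.
  w2 (successors {w0, w2}): φ is false.
  w3 (successors {w0, w1, w3}): φ is false.
For instance, at w0:
  At w0: [][]~~(s & q) requires []~~(s & q) at every successor {w1, w2, w3}.
    []~~(s & q) fails at w1, so [][]~~(s & q) is false at w0.
      At w1: []~~(s & q) requires ~~(s & q) at every successor {w0, w1, w3}.
        ~~(s & q) fails at w0, so []~~(s & q) is false at w1.
Satisfying worlds: none.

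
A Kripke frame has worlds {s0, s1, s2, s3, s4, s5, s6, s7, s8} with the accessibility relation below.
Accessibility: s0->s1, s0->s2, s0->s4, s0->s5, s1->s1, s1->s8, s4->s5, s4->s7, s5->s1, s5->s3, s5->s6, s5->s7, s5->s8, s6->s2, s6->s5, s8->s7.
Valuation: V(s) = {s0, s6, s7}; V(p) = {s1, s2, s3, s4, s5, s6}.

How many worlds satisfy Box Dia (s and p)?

Let φ = Box Dia (s and p). Evaluate φ at each world:
  s0 (successors {s1, s2, s4, s5}): φ is false.
  s1 (successors {s1, s8}): φ is false.
  s2 (successors ∅): φ is true.
  s3 (successors ∅): φ is true.
  s4 (successors {s5, s7}): φ is false.
  s5 (successors {s1, s3, s6, s7, s8}): φ is false.
  s6 (successors {s2, s5}): φ is false.
  s7 (successors ∅): φ is true.
  s8 (successors {s7}): φ is false.
For instance, at s0:
  At s0: Box Dia (s and p) requires Dia (s and p) at every successor {s1, s2, s4, s5}.
    Dia (s and p) fails at s1, so Box Dia (s and p) is false at s0.
      At s1: Dia (s and p) requires s and p at some successor in {s1, s8}.
        At s1: s and p is false.
        At s8: s and p is false.
      So Dia (s and p) is false at s1.
Satisfying worlds: {s2, s3, s7}

3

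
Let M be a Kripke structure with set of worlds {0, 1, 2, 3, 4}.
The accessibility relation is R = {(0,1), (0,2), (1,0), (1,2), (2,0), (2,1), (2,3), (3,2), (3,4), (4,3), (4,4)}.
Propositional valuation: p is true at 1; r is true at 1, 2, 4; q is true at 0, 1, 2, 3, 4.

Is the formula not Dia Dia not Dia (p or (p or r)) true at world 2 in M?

Recall that Dia ψ holds at a world iff ψ holds at some accessible world.
At 2: Dia Dia not Dia (p or (p or r)) is false, so not Dia Dia not Dia (p or (p or r)) is true.
  At 2: Dia Dia not Dia (p or (p or r)) requires Dia not Dia (p or (p or r)) at some successor in {0, 1, 3}.
    At 0: Dia not Dia (p or (p or r)) is false.
    At 1: Dia not Dia (p or (p or r)) is false.
    At 3: Dia not Dia (p or (p or r)) is false.
  So Dia Dia not Dia (p or (p or r)) is false at 2.

Yes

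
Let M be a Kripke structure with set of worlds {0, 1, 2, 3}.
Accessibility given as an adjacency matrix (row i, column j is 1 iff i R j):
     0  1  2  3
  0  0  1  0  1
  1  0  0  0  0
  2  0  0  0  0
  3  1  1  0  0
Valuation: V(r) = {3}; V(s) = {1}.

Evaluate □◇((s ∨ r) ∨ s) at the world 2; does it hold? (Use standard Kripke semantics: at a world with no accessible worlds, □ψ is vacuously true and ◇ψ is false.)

At 2: no accessible worlds, so □◇((s ∨ r) ∨ s) holds vacuously.

Yes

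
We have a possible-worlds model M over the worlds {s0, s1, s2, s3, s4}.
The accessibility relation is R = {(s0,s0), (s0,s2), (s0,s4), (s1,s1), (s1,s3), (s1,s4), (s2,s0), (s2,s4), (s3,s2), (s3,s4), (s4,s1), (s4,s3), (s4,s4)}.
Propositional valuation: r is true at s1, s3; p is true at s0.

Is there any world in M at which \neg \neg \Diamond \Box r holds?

No

Let φ = \neg \neg \Diamond \Box r. Evaluate φ at each world:
  s0 (successors {s0, s2, s4}): φ is false.
  s1 (successors {s1, s3, s4}): φ is false.
  s2 (successors {s0, s4}): φ is false.
  s3 (successors {s2, s4}): φ is false.
  s4 (successors {s1, s3, s4}): φ is false.
For instance, at s0:
  At s0: \neg \Diamond \Box r is true, so \neg \neg \Diamond \Box r is false.
    At s0: \Diamond \Box r is false, so \neg \Diamond \Box r is true.
      At s0: \Diamond \Box r requires \Box r at some successor in {s0, s2, s4}.
        At s0: \Box r is false.
        At s2: \Box r is false.
        At s4: \Box r is false.
      So \Diamond \Box r is false at s0.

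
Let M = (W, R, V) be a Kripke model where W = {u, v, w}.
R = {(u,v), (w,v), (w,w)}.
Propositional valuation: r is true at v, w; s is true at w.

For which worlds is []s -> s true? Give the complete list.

Let φ = []s -> s. Evaluate φ at each world:
  u (successors {v}): φ is true.
  v (successors ∅): φ is false.
  w (successors {v, w}): φ is true.
For instance, at w:
  At w: []s is false, s is true, so []s -> s is true.
    At w: []s requires s at every successor {v, w}.
      s fails at v, so []s is false at w.
Satisfying worlds: {u, w}

u, w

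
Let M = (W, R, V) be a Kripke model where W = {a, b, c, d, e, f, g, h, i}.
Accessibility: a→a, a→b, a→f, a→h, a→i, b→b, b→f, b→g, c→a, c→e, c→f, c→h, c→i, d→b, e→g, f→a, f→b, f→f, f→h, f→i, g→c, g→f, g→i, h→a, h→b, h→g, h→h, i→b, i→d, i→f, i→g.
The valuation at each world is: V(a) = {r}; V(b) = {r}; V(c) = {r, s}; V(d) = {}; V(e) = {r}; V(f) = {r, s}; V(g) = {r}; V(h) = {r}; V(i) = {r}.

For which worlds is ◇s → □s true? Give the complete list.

d, e, h

Let φ = ◇s → □s. Evaluate φ at each world:
  a (successors {a, b, f, h, i}): φ is false.
  b (successors {b, f, g}): φ is false.
  c (successors {a, e, f, h, i}): φ is false.
  d (successors {b}): φ is true.
  e (successors {g}): φ is true.
  f (successors {a, b, f, h, i}): φ is false.
  g (successors {c, f, i}): φ is false.
  h (successors {a, b, g, h}): φ is true.
  i (successors {b, d, f, g}): φ is false.
For instance, at c:
  At c: ◇s is true, □s is false, so ◇s → □s is false.
    At c: ◇s requires s at some successor in {a, e, f, h, i}.
      s holds at f, so ◇s is true at c.
    At c: □s requires s at every successor {a, e, f, h, i}.
      s fails at a, so □s is false at c.
Satisfying worlds: {d, e, h}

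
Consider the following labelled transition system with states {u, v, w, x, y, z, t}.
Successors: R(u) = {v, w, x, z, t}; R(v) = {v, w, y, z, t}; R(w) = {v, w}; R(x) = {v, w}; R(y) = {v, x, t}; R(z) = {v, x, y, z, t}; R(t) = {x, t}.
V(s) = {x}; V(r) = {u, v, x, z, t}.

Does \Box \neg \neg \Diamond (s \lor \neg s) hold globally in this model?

Yes

Recall that \Box ψ holds at a world iff ψ holds at every accessible world, and \Diamond ψ holds iff ψ holds at some accessible world.
Let φ = \Box \neg \neg \Diamond (s \lor \neg s). Evaluate φ at each world:
  u (successors {v, w, x, z, t}): φ is true.
  v (successors {v, w, y, z, t}): φ is true.
  w (successors {v, w}): φ is true.
  x (successors {v, w}): φ is true.
  y (successors {v, x, t}): φ is true.
  z (successors {v, x, y, z, t}): φ is true.
  t (successors {x, t}): φ is true.
For instance, at x:
  At x: \Box \neg \neg \Diamond (s \lor \neg s) requires \neg \neg \Diamond (s \lor \neg s) at every successor {v, w}.
      At v: \neg \Diamond (s \lor \neg s) is false, so \neg \neg \Diamond (s \lor \neg s) is true.
      At w: \neg \Diamond (s \lor \neg s) is false, so \neg \neg \Diamond (s \lor \neg s) is true.
  So \Box \neg \neg \Diamond (s \lor \neg s) is true at x.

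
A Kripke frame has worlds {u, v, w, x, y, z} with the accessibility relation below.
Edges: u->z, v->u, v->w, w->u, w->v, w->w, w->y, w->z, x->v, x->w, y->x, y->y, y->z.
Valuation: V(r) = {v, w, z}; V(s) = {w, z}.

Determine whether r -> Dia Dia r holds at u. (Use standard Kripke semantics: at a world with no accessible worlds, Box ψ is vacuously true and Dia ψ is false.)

Yes

At u: r is false, Dia Dia r is false, so r -> Dia Dia r is true.
  At u: Dia Dia r requires Dia r at some successor in {z}.
    At z: Dia r is false.
  So Dia Dia r is false at u.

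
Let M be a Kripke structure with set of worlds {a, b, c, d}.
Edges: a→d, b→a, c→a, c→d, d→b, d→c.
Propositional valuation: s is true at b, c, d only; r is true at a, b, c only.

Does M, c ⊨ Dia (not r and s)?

Yes

Recall that Dia ψ holds at a world iff ψ holds at some accessible world.
At c: Dia (not r and s) requires not r and s at some successor in {a, d}.
  not r and s holds at d, so Dia (not r and s) is true at c.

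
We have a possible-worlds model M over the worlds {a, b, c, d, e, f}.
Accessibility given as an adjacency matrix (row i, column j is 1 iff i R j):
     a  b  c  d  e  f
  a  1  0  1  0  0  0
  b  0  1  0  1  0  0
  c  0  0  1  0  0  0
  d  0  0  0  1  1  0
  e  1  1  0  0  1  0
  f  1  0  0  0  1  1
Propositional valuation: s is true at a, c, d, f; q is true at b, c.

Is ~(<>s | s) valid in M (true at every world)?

Let φ = ~(<>s | s). Evaluate φ at each world:
  a (successors {a, c}): φ is false.
  b (successors {b, d}): φ is false.
  c (successors {c}): φ is false.
  d (successors {d, e}): φ is false.
  e (successors {a, b, e}): φ is false.
  f (successors {a, e, f}): φ is false.
Detail at a (counterexample):
  At a: <>s | s is true, so ~(<>s | s) is false.
    At a: <>s is true, s is true, so <>s | s is true.
      At a: <>s requires s at some successor in {a, c}.
        s holds at a, so <>s is true at a.

No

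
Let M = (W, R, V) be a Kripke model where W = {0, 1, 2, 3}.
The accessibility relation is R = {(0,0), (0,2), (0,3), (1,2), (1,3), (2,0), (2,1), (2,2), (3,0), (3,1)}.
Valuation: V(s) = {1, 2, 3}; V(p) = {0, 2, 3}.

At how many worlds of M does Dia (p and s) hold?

3

Let φ = Dia (p and s). Evaluate φ at each world:
  0 (successors {0, 2, 3}): φ is true.
  1 (successors {2, 3}): φ is true.
  2 (successors {0, 1, 2}): φ is true.
  3 (successors {0, 1}): φ is false.
For instance, at 3:
  At 3: Dia (p and s) requires p and s at some successor in {0, 1}.
    At 0: p and s is false.
    At 1: p and s is false.
  So Dia (p and s) is false at 3.
Satisfying worlds: {0, 1, 2}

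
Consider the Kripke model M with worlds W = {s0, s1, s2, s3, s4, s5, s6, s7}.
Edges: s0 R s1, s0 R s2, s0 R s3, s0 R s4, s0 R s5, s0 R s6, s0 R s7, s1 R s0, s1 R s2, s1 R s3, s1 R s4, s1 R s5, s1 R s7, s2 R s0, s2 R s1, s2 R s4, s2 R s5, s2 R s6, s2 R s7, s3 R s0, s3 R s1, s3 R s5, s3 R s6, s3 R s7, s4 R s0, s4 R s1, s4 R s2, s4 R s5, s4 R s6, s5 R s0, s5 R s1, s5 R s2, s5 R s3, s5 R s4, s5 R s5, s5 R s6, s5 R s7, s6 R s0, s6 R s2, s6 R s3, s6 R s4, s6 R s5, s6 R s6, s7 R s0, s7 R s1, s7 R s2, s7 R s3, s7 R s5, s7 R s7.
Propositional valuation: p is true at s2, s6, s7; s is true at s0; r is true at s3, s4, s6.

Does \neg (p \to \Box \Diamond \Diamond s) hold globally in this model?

Let φ = \neg (p \to \Box \Diamond \Diamond s). Evaluate φ at each world:
  s0 (successors {s1, s2, s3, s4, s5, s6, s7}): φ is false.
  s1 (successors {s0, s2, s3, s4, s5, s7}): φ is false.
  s2 (successors {s0, s1, s4, s5, s6, s7}): φ is false.
  s3 (successors {s0, s1, s5, s6, s7}): φ is false.
  s4 (successors {s0, s1, s2, s5, s6}): φ is false.
  s5 (successors {s0, s1, s2, s3, s4, s5, s6, s7}): φ is false.
  s6 (successors {s0, s2, s3, s4, s5, s6}): φ is false.
  s7 (successors {s0, s1, s2, s3, s5, s7}): φ is false.
Detail at s0 (counterexample):
  At s0: p \to \Box \Diamond \Diamond s is true, so \neg (p \to \Box \Diamond \Diamond s) is false.
    At s0: p is false, \Box \Diamond \Diamond s is true, so p \to \Box \Diamond \Diamond s is true.
      At s0: \Box \Diamond \Diamond s requires \Diamond \Diamond s at every successor {s1, s2, s3, s4, s5, s6, s7}.
        At s1: \Diamond \Diamond s is true.
        At s2: \Diamond \Diamond s is true.
        At s3: \Diamond \Diamond s is true.
        At s4: \Diamond \Diamond s is true.
        At s5: \Diamond \Diamond s is true.
        At s6: \Diamond \Diamond s is true.
        At s7: \Diamond \Diamond s is true.
      So \Box \Diamond \Diamond s is true at s0.

No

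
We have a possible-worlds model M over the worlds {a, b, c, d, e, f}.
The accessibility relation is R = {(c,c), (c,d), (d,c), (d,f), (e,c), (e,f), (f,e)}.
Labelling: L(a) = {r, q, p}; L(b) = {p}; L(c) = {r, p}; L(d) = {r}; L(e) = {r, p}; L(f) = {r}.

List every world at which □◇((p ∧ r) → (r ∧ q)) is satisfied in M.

a, b, c, f

Let φ = □◇((p ∧ r) → (r ∧ q)). Evaluate φ at each world:
  a (successors ∅): φ is true.
  b (successors ∅): φ is true.
  c (successors {c, d}): φ is true.
  d (successors {c, f}): φ is false.
  e (successors {c, f}): φ is false.
  f (successors {e}): φ is true.
For instance, at c:
  At c: □◇((p ∧ r) → (r ∧ q)) requires ◇((p ∧ r) → (r ∧ q)) at every successor {c, d}.
      At c: ◇((p ∧ r) → (r ∧ q)) requires (p ∧ r) → (r ∧ q) at some successor in {c, d}.
        (p ∧ r) → (r ∧ q) holds at d, so ◇((p ∧ r) → (r ∧ q)) is true at c.
      At d: ◇((p ∧ r) → (r ∧ q)) requires (p ∧ r) → (r ∧ q) at some successor in {c, f}.
        (p ∧ r) → (r ∧ q) holds at f, so ◇((p ∧ r) → (r ∧ q)) is true at d.
  So □◇((p ∧ r) → (r ∧ q)) is true at c.
Satisfying worlds: {a, b, c, f}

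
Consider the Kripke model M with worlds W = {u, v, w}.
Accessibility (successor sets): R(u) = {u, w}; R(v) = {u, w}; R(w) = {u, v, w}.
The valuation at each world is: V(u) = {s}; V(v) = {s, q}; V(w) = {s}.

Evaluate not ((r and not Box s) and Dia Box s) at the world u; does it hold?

Yes

At u: (r and not Box s) and Dia Box s is false, so not ((r and not Box s) and Dia Box s) is true.
  At u: r and not Box s is false, Dia Box s is true, so (r and not Box s) and Dia Box s is false.
    At u: r is false, not Box s is false, so r and not Box s is false.
      At u: Box s is true, so not Box s is false.
    At u: Dia Box s requires Box s at some successor in {u, w}.
      Box s holds at u, so Dia Box s is true at u.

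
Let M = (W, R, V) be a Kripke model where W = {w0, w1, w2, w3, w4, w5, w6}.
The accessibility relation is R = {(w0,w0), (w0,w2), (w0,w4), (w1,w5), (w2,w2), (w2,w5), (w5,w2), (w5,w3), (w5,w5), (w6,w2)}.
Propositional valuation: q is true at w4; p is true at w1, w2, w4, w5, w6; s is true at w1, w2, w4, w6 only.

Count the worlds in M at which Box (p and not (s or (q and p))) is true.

Let φ = Box (p and not (s or (q and p))). Evaluate φ at each world:
  w0 (successors {w0, w2, w4}): φ is false.
  w1 (successors {w5}): φ is true.
  w2 (successors {w2, w5}): φ is false.
  w3 (successors ∅): φ is true.
  w4 (successors ∅): φ is true.
  w5 (successors {w2, w3, w5}): φ is false.
  w6 (successors {w2}): φ is false.
For instance, at w0:
  At w0: Box (p and not (s or (q and p))) requires p and not (s or (q and p)) at every successor {w0, w2, w4}.
    p and not (s or (q and p)) fails at w0, so Box (p and not (s or (q and p))) is false at w0.
Satisfying worlds: {w1, w3, w4}

3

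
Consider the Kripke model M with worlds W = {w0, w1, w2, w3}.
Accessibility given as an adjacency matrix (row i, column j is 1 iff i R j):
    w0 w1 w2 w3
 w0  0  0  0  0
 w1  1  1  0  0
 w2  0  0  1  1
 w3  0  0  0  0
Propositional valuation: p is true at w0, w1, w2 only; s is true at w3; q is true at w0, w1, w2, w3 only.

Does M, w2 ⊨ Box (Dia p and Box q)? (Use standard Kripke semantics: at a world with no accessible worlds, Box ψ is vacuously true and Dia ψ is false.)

No

At w2: Box (Dia p and Box q) requires Dia p and Box q at every successor {w2, w3}.
  Dia p and Box q fails at w3, so Box (Dia p and Box q) is false at w2.
    At w3: Dia p is false, Box q is true, so Dia p and Box q is false.
      At w3: no accessible worlds, so Dia p is false.
      At w3: no accessible worlds, so Box q holds vacuously.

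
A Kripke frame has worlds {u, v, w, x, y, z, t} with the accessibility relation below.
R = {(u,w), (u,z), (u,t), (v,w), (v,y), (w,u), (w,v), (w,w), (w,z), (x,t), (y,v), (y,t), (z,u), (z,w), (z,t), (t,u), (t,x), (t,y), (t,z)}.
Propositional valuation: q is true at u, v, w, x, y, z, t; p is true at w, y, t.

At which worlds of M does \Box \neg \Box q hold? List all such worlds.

none

Recall that \Box ψ holds at a world iff ψ holds at every accessible world, and \Diamond ψ holds iff ψ holds at some accessible world.
Let φ = \Box \neg \Box q. Evaluate φ at each world:
  u (successors {w, z, t}): φ is false.
  v (successors {w, y}): φ is false.
  w (successors {u, v, w, z}): φ is false.
  x (successors {t}): φ is false.
  y (successors {v, t}): φ is false.
  z (successors {u, w, t}): φ is false.
  t (successors {u, x, y, z}): φ is false.
For instance, at w:
  At w: \Box \neg \Box q requires \neg \Box q at every successor {u, v, w, z}.
    \neg \Box q fails at u, so \Box \neg \Box q is false at w.
      At u: \Box q is true, so \neg \Box q is false.
Satisfying worlds: none.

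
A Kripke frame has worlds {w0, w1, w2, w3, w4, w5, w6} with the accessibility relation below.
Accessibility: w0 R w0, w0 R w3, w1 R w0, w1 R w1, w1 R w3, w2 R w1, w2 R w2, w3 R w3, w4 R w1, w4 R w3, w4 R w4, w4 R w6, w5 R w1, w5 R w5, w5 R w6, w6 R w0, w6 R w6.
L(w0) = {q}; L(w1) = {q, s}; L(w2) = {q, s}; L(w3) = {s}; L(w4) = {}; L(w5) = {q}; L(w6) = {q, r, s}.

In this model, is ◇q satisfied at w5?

Yes

Recall that ◇ψ holds at a world iff ψ holds at some accessible world.
At w5: ◇q requires q at some successor in {w1, w5, w6}.
  q holds at w1, so ◇q is true at w5.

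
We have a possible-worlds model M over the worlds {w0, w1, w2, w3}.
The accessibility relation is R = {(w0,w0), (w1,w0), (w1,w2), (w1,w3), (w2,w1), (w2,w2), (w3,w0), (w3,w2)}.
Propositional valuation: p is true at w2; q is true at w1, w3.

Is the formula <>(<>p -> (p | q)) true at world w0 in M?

At w0: <>(<>p -> (p | q)) requires <>p -> (p | q) at some successor in {w0}.
  <>p -> (p | q) holds at w0, so <>(<>p -> (p | q)) is true at w0.
    At w0: <>p is false, p | q is false, so <>p -> (p | q) is true.
      At w0: <>p requires p at some successor in {w0}.
        At w0: p is false.
      So <>p is false at w0.

Yes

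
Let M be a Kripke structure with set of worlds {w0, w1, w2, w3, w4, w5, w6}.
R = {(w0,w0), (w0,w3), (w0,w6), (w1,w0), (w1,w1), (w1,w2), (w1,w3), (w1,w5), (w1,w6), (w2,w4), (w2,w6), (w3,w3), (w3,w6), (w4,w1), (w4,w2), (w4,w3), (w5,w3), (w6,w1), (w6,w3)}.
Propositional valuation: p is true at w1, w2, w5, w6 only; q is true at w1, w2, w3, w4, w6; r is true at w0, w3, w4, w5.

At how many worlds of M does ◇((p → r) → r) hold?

Let φ = ◇((p → r) → r). Evaluate φ at each world:
  w0 (successors {w0, w3, w6}): φ is true.
  w1 (successors {w0, w1, w2, w3, w5, w6}): φ is true.
  w2 (successors {w4, w6}): φ is true.
  w3 (successors {w3, w6}): φ is true.
  w4 (successors {w1, w2, w3}): φ is true.
  w5 (successors {w3}): φ is true.
  w6 (successors {w1, w3}): φ is true.
For instance, at w3:
  At w3: ◇((p → r) → r) requires (p → r) → r at some successor in {w3, w6}.
    (p → r) → r holds at w3, so ◇((p → r) → r) is true at w3.
Satisfying worlds: {w0, w1, w2, w3, w4, w5, w6}

7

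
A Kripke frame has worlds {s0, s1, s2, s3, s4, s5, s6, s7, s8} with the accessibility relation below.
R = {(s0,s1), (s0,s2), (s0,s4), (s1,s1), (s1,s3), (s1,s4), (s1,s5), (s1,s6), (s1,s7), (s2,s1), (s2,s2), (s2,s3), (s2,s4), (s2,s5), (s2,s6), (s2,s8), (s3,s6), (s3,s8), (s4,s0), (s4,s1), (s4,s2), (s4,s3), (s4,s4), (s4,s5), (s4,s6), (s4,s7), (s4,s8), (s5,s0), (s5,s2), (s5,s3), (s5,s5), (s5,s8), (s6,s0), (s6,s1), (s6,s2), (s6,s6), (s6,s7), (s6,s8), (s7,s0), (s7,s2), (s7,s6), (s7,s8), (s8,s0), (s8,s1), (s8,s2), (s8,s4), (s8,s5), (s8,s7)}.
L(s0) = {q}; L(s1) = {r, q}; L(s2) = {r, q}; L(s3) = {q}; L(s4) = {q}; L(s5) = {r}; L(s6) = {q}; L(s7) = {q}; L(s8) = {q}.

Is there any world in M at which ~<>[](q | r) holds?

Let φ = ~<>[](q | r). Evaluate φ at each world:
  s0 (successors {s1, s2, s4}): φ is false.
  s1 (successors {s1, s3, s4, s5, s6, s7}): φ is false.
  s2 (successors {s1, s2, s3, s4, s5, s6, s8}): φ is false.
  s3 (successors {s6, s8}): φ is false.
  s4 (successors {s0, s1, s2, s3, s4, s5, s6, s7, s8}): φ is false.
  s5 (successors {s0, s2, s3, s5, s8}): φ is false.
  s6 (successors {s0, s1, s2, s6, s7, s8}): φ is false.
  s7 (successors {s0, s2, s6, s8}): φ is false.
  s8 (successors {s0, s1, s2, s4, s5, s7}): φ is false.
For instance, at s0:
  At s0: <>[](q | r) is true, so ~<>[](q | r) is false.
    At s0: <>[](q | r) requires [](q | r) at some successor in {s1, s2, s4}.
      [](q | r) holds at s1, so <>[](q | r) is true at s0.

No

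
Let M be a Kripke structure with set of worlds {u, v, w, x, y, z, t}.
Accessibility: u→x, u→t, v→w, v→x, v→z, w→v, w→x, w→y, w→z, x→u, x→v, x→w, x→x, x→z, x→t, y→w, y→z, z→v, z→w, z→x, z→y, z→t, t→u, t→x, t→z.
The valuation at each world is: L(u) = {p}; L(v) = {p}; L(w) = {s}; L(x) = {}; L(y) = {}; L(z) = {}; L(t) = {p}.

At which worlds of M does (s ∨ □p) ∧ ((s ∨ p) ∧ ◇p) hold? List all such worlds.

w

Let φ = (s ∨ □p) ∧ ((s ∨ p) ∧ ◇p). Evaluate φ at each world:
  u (successors {x, t}): φ is false.
  v (successors {w, x, z}): φ is false.
  w (successors {v, x, y, z}): φ is true.
  x (successors {u, v, w, x, z, t}): φ is false.
  y (successors {w, z}): φ is false.
  z (successors {v, w, x, y, t}): φ is false.
  t (successors {u, x, z}): φ is false.
For instance, at v:
  At v: s ∨ □p is false, (s ∨ p) ∧ ◇p is false, so (s ∨ □p) ∧ ((s ∨ p) ∧ ◇p) is false.
    At v: s is false, □p is false, so s ∨ □p is false.
      At v: □p requires p at every successor {w, x, z}.
        p fails at w, so □p is false at v.
    At v: s ∨ p is true, ◇p is false, so (s ∨ p) ∧ ◇p is false.
      At v: ◇p requires p at some successor in {w, x, z}.
        At w: p is false.
        At x: p is false.
        At z: p is false.
      So ◇p is false at v.
Satisfying worlds: {w}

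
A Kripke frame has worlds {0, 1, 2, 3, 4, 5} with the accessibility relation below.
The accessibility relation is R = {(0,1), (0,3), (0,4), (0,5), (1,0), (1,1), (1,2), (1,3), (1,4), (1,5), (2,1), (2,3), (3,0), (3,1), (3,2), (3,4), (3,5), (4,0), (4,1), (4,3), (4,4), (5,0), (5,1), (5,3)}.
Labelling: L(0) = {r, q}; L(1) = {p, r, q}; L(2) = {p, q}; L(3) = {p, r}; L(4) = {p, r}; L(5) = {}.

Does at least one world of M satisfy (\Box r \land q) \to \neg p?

Let φ = (\Box r \land q) \to \neg p. Evaluate φ at each world:
  0 (successors {1, 3, 4, 5}): φ is true.
  1 (successors {0, 1, 2, 3, 4, 5}): φ is true.
  2 (successors {1, 3}): φ is false.
  3 (successors {0, 1, 2, 4, 5}): φ is true.
  4 (successors {0, 1, 3, 4}): φ is true.
  5 (successors {0, 1, 3}): φ is true.
Detail at 0 (witness):
  At 0: \Box r \land q is false, \neg p is true, so (\Box r \land q) \to \neg p is true.
    At 0: \Box r is false, q is true, so \Box r \land q is false.
      At 0: \Box r requires r at every successor {1, 3, 4, 5}.
        r fails at 5, so \Box r is false at 0.

Yes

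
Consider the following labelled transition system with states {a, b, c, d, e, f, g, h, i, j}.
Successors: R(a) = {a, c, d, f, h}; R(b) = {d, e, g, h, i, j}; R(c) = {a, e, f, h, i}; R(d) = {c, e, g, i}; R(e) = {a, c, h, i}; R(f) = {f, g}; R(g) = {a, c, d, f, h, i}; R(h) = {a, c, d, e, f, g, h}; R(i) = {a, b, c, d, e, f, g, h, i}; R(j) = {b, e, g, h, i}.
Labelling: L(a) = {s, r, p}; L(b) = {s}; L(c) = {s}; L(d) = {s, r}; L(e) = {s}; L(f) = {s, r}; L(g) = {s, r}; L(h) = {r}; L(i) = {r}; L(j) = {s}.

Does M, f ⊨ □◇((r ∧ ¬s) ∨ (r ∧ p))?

No

Recall that □ψ holds at a world iff ψ holds at every accessible world, and ◇ψ holds iff ψ holds at some accessible world.
At f: □◇((r ∧ ¬s) ∨ (r ∧ p)) requires ◇((r ∧ ¬s) ∨ (r ∧ p)) at every successor {f, g}.
  ◇((r ∧ ¬s) ∨ (r ∧ p)) fails at f, so □◇((r ∧ ¬s) ∨ (r ∧ p)) is false at f.
    At f: ◇((r ∧ ¬s) ∨ (r ∧ p)) requires (r ∧ ¬s) ∨ (r ∧ p) at some successor in {f, g}.
      At f: (r ∧ ¬s) ∨ (r ∧ p) is false.
      At g: (r ∧ ¬s) ∨ (r ∧ p) is false.
    So ◇((r ∧ ¬s) ∨ (r ∧ p)) is false at f.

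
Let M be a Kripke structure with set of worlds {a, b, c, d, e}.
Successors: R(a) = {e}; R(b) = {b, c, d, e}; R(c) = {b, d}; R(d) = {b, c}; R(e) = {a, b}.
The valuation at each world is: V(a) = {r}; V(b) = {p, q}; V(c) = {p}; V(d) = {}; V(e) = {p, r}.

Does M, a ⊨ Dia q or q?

No

At a: Dia q is false, q is false, so Dia q or q is false.
  At a: Dia q requires q at some successor in {e}.
    At e: q is false.
  So Dia q is false at a.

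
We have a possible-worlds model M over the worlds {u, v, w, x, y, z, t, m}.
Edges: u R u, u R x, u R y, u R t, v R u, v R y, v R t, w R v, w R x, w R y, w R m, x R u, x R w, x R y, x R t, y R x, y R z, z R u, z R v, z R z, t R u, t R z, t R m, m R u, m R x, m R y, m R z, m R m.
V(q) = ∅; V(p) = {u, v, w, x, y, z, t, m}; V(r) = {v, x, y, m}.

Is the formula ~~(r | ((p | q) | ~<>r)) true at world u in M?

At u: ~(r | ((p | q) | ~<>r)) is false, so ~~(r | ((p | q) | ~<>r)) is true.
  At u: r | ((p | q) | ~<>r) is true, so ~(r | ((p | q) | ~<>r)) is false.
    At u: r is false, (p | q) | ~<>r is true, so r | ((p | q) | ~<>r) is true.
      At u: p | q is true, ~<>r is false, so (p | q) | ~<>r is true.

Yes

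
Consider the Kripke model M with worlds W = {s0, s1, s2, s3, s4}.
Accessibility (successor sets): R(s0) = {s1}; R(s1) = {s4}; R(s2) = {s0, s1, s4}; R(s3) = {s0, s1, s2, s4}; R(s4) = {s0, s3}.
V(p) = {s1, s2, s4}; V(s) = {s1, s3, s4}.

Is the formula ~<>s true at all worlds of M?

Let φ = ~<>s. Evaluate φ at each world:
  s0 (successors {s1}): φ is false.
  s1 (successors {s4}): φ is false.
  s2 (successors {s0, s1, s4}): φ is false.
  s3 (successors {s0, s1, s2, s4}): φ is false.
  s4 (successors {s0, s3}): φ is false.
Detail at s0 (counterexample):
  At s0: <>s is true, so ~<>s is false.
    At s0: <>s requires s at some successor in {s1}.
      s holds at s1, so <>s is true at s0.

No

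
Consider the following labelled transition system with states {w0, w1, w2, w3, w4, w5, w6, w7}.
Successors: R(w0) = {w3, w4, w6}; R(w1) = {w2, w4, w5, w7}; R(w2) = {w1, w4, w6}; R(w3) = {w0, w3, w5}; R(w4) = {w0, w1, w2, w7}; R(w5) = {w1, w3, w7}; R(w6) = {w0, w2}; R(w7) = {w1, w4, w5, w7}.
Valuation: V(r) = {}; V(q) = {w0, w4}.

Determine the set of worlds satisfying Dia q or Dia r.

Let φ = Dia q or Dia r. Evaluate φ at each world:
  w0 (successors {w3, w4, w6}): φ is true.
  w1 (successors {w2, w4, w5, w7}): φ is true.
  w2 (successors {w1, w4, w6}): φ is true.
  w3 (successors {w0, w3, w5}): φ is true.
  w4 (successors {w0, w1, w2, w7}): φ is true.
  w5 (successors {w1, w3, w7}): φ is false.
  w6 (successors {w0, w2}): φ is true.
  w7 (successors {w1, w4, w5, w7}): φ is true.
For instance, at w5:
  At w5: Dia q is false, Dia r is false, so Dia q or Dia r is false.
    At w5: Dia q requires q at some successor in {w1, w3, w7}.
      At w1: q is false.
      At w3: q is false.
      At w7: q is false.
    So Dia q is false at w5.
    At w5: Dia r requires r at some successor in {w1, w3, w7}.
      At w1: r is false.
      At w3: r is false.
      At w7: r is false.
    So Dia r is false at w5.
Satisfying worlds: {w0, w1, w2, w3, w4, w6, w7}

w0, w1, w2, w3, w4, w6, w7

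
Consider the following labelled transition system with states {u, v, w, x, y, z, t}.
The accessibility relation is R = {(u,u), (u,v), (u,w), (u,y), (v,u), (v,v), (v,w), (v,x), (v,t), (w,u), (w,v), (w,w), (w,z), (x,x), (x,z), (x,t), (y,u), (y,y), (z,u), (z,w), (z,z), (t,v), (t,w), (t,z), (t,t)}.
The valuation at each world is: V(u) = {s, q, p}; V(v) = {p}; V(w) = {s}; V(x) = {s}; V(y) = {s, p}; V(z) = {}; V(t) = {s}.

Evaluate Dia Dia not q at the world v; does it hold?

Yes

At v: Dia Dia not q requires Dia not q at some successor in {u, v, w, x, t}.
  Dia not q holds at u, so Dia Dia not q is true at v.
    At u: Dia not q requires not q at some successor in {u, v, w, y}.
      not q holds at v, so Dia not q is true at u.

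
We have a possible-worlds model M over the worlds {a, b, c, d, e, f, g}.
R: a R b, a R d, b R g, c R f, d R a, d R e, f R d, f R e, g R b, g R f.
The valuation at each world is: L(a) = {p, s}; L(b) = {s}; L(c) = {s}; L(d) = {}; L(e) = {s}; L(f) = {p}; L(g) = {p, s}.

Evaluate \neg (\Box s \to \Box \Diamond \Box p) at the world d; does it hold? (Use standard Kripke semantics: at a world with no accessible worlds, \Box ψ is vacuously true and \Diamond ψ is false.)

Yes

At d: \Box s \to \Box \Diamond \Box p is false, so \neg (\Box s \to \Box \Diamond \Box p) is true.
  At d: \Box s is true, \Box \Diamond \Box p is false, so \Box s \to \Box \Diamond \Box p is false.
    At d: \Box s requires s at every successor {a, e}.
      At a: s is true.
      At e: s is true.
    So \Box s is true at d.
    At d: \Box \Diamond \Box p requires \Diamond \Box p at every successor {a, e}.
      \Diamond \Box p fails at e, so \Box \Diamond \Box p is false at d.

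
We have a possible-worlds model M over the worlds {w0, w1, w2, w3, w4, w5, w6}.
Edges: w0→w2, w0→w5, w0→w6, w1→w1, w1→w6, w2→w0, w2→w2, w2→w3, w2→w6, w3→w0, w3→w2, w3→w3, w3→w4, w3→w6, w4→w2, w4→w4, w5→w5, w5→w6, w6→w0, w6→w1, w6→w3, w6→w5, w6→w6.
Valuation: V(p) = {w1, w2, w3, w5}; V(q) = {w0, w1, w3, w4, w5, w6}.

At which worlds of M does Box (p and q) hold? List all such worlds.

Let φ = Box (p and q). Evaluate φ at each world:
  w0 (successors {w2, w5, w6}): φ is false.
  w1 (successors {w1, w6}): φ is false.
  w2 (successors {w0, w2, w3, w6}): φ is false.
  w3 (successors {w0, w2, w3, w4, w6}): φ is false.
  w4 (successors {w2, w4}): φ is false.
  w5 (successors {w5, w6}): φ is false.
  w6 (successors {w0, w1, w3, w5, w6}): φ is false.
For instance, at w2:
  At w2: Box (p and q) requires p and q at every successor {w0, w2, w3, w6}.
    p and q fails at w0, so Box (p and q) is false at w2.
Satisfying worlds: none.

none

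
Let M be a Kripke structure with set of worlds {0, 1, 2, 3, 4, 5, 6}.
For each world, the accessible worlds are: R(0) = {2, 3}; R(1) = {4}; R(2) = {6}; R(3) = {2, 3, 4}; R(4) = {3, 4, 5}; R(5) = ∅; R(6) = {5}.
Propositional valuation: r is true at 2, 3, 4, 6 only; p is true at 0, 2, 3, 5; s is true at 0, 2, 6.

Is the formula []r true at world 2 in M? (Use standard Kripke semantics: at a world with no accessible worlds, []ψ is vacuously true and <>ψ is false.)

At 2: []r requires r at every successor {6}.
  At 6: r is true.
So []r is true at 2.

Yes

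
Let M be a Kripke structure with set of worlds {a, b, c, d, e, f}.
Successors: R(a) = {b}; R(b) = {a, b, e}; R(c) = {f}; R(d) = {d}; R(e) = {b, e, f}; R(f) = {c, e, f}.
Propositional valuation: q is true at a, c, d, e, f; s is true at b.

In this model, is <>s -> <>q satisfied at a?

No

Recall that <>ψ holds at a world iff ψ holds at some accessible world.
At a: <>s is true, <>q is false, so <>s -> <>q is false.
  At a: <>s requires s at some successor in {b}.
    s holds at b, so <>s is true at a.
  At a: <>q requires q at some successor in {b}.
    At b: q is false.
  So <>q is false at a.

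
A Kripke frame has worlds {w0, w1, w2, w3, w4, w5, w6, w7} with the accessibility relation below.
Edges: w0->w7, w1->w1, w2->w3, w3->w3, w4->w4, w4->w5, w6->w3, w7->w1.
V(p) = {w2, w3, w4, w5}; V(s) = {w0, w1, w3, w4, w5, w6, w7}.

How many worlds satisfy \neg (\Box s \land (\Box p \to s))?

1

Let φ = \neg (\Box s \land (\Box p \to s)). Evaluate φ at each world:
  w0 (successors {w7}): φ is false.
  w1 (successors {w1}): φ is false.
  w2 (successors {w3}): φ is true.
  w3 (successors {w3}): φ is false.
  w4 (successors {w4, w5}): φ is false.
  w5 (successors ∅): φ is false.
  w6 (successors {w3}): φ is false.
  w7 (successors {w1}): φ is false.
For instance, at w4:
  At w4: \Box s \land (\Box p \to s) is true, so \neg (\Box s \land (\Box p \to s)) is false.
    At w4: \Box s is true, \Box p \to s is true, so \Box s \land (\Box p \to s) is true.
      At w4: \Box s requires s at every successor {w4, w5}.
        At w4: s is true.
        At w5: s is true.
      So \Box s is true at w4.
      At w4: \Box p is true, s is true, so \Box p \to s is true.
Satisfying worlds: {w2}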